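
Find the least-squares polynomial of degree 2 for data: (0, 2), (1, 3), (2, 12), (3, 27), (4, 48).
62/35 + (-54/35)x + (23/7)x²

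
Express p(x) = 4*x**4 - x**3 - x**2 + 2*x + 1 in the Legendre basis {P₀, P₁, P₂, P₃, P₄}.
(22/15)P₀ + (7/5)P₁ + (34/21)P₂ + (-2/5)P₃ + (32/35)P₄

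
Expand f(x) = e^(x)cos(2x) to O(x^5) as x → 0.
1 + x - 3*x**2/2 - 11*x**3/6 - 7*x**4/24 + O(x**5)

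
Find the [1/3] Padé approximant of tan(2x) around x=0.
2*x/(1 - 4*x**2/3)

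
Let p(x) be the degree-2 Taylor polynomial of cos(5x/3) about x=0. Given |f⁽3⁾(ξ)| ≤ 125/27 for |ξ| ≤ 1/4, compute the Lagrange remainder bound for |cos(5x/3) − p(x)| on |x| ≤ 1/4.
125/10368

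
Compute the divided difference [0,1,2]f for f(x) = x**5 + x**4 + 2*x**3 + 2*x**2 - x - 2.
30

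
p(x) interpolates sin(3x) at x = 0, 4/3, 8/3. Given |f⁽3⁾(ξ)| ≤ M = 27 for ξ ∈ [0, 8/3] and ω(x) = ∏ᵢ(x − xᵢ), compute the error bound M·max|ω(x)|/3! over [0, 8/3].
64*sqrt(3)/27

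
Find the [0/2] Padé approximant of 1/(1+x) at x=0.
1/(x + 1)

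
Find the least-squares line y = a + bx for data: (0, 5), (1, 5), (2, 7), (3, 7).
a = 24/5, b = 4/5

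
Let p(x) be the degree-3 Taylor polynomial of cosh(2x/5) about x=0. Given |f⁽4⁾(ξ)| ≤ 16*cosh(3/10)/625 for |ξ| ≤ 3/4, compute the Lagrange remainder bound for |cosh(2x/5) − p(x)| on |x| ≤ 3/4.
27*cosh(3/10)/80000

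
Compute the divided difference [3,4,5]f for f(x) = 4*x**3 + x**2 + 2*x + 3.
49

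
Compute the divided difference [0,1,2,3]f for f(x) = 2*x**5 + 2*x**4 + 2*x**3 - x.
64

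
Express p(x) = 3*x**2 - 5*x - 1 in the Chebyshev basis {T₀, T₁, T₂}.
(1/2)T₀ + (-5)T₁ + (3/2)T₂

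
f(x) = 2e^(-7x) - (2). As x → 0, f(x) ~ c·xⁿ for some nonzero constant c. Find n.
1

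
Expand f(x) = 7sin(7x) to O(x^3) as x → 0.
49*x + O(x**3)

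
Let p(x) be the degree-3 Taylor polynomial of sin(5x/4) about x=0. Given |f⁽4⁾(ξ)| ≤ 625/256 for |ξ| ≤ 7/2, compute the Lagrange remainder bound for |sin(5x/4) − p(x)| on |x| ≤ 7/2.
1500625/98304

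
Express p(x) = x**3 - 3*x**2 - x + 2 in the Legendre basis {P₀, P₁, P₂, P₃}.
P₀ + (-2/5)P₁ + (-2)P₂ + (2/5)P₃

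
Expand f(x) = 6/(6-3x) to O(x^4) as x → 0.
1 + x/2 + x**2/4 + x**3/8 + O(x**4)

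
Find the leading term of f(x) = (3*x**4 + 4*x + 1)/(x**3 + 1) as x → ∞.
3*x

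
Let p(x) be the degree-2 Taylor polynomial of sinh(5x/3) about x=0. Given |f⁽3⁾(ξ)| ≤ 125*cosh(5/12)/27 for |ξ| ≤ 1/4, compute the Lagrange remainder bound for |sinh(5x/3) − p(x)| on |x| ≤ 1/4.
125*cosh(5/12)/10368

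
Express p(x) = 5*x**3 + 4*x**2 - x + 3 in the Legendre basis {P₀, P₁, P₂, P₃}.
(13/3)P₀ + (2)P₁ + (8/3)P₂ + (2)P₃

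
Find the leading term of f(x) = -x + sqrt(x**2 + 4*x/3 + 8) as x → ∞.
2/3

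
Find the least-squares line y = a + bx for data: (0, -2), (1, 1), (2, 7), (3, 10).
a = -23/10, b = 21/5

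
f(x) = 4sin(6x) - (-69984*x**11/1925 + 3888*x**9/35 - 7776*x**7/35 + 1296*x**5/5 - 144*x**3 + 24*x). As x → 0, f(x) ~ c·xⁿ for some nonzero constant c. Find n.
13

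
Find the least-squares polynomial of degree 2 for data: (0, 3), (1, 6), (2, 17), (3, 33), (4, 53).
18/7 + (109/70)x + (39/14)x²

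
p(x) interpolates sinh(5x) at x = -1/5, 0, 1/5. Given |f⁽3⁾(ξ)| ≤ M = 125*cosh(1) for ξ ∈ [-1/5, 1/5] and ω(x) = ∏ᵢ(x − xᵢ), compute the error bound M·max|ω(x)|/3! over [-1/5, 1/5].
sqrt(3)*cosh(1)/27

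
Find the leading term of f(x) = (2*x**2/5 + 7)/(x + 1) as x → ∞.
2*x/5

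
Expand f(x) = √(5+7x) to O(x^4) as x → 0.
sqrt(5) + 7*sqrt(5)*x/10 - 49*sqrt(5)*x**2/200 + 343*sqrt(5)*x**3/2000 + O(x**4)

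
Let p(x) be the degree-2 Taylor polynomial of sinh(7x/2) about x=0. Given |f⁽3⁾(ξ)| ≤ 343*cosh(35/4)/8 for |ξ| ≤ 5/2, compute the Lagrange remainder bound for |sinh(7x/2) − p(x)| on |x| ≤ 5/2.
42875*cosh(35/4)/384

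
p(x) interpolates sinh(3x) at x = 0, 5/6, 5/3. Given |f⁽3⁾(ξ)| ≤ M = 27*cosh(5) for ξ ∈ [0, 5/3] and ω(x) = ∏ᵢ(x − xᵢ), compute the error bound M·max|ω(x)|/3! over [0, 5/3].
125*sqrt(3)*cosh(5)/216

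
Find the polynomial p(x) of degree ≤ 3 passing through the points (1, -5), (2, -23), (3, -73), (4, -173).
-3*x**3 + 2*x**2 - 3*x - 1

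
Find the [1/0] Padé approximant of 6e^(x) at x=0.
6*x + 6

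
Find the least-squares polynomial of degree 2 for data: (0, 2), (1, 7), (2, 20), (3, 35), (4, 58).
64/35 + (22/7)x + (19/7)x²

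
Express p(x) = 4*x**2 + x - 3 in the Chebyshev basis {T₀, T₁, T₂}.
-T₀ + T₁ + (2)T₂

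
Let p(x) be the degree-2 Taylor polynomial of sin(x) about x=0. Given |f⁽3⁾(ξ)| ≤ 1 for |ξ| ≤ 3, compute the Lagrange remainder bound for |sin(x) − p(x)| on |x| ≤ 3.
9/2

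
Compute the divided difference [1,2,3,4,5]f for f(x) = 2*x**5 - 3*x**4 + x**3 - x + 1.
27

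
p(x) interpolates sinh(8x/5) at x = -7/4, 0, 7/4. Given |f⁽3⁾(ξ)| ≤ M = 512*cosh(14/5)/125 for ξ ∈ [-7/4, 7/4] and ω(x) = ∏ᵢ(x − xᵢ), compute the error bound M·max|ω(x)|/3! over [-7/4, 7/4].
2744*sqrt(3)*cosh(14/5)/3375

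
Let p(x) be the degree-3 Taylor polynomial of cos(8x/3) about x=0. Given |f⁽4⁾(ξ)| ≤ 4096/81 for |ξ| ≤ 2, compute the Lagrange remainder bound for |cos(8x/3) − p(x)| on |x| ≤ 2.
8192/243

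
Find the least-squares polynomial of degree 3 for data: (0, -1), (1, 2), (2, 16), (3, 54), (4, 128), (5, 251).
-125/126 + (1175/756)x + (-25/36)x² + (113/54)x³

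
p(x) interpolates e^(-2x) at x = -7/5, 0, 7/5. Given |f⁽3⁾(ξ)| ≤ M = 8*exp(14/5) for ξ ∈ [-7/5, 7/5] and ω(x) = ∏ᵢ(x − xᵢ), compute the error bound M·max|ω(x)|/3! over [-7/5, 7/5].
2744*sqrt(3)*exp(14/5)/3375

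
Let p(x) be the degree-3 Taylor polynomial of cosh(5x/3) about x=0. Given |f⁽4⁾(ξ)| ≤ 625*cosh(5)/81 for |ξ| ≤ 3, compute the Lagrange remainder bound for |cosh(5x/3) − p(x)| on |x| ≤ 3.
625*cosh(5)/24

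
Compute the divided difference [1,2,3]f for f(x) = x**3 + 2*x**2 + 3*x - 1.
8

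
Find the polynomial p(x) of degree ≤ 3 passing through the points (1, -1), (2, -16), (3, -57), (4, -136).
-2*x**3 - x**2 + 2*x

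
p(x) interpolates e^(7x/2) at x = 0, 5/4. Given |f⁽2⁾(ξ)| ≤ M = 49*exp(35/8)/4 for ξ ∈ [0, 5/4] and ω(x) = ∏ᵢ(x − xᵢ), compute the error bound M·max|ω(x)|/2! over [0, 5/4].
1225*exp(35/8)/512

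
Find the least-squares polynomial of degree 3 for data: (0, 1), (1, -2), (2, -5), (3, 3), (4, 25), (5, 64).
83/63 + (-796/189)x + (-125/126)x² + (47/54)x³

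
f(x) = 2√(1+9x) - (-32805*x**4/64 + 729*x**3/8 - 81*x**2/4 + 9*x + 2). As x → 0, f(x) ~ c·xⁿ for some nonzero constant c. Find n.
5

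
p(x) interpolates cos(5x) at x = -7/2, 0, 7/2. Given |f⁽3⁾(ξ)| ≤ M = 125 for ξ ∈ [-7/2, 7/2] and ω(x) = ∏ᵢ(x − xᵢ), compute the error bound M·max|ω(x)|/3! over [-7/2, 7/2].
42875*sqrt(3)/216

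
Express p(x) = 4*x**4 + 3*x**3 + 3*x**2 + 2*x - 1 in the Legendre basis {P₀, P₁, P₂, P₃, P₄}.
(4/5)P₀ + (19/5)P₁ + (30/7)P₂ + (6/5)P₃ + (32/35)P₄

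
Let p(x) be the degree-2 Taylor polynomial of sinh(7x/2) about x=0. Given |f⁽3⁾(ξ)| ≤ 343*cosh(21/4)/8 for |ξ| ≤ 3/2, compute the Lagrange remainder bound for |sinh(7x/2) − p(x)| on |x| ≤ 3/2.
3087*cosh(21/4)/128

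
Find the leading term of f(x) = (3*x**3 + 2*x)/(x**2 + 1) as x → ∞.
3*x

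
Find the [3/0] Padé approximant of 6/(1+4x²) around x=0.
6 - 24*x**2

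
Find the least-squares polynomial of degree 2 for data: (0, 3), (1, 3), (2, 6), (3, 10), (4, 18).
106/35 + (-81/70)x + (17/14)x²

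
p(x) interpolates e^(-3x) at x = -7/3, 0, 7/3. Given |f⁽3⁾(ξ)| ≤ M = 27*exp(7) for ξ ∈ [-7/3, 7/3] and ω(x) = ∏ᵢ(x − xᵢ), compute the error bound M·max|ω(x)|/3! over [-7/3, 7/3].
343*sqrt(3)*exp(7)/27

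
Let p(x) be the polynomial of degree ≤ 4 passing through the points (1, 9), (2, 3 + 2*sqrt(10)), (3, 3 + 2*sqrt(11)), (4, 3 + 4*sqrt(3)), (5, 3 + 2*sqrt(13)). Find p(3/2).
-35*sqrt(11)/32 - 5*sqrt(13)/64 + 7*sqrt(3)/8 + 297/64 + 35*sqrt(10)/16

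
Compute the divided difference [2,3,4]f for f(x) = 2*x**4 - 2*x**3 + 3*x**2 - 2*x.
95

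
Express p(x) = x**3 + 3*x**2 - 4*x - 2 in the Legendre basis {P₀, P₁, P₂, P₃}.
-P₀ + (-17/5)P₁ + (2)P₂ + (2/5)P₃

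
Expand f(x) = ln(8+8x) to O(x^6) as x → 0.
log(8) + x - x**2/2 + x**3/3 - x**4/4 + x**5/5 + O(x**6)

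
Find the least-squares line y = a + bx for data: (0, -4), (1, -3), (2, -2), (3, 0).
a = -21/5, b = 13/10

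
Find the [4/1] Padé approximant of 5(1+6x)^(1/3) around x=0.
(80*x**4/3 - 64*x**3/3 + 24*x**2 + 32*x + 5)/(22*x/5 + 1)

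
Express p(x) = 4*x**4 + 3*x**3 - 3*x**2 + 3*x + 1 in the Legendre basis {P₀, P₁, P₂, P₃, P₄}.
(4/5)P₀ + (24/5)P₁ + (2/7)P₂ + (6/5)P₃ + (32/35)P₄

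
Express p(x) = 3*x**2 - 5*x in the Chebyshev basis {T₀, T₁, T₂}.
(3/2)T₀ + (-5)T₁ + (3/2)T₂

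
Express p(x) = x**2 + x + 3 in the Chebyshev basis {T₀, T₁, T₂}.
(7/2)T₀ + T₁ + (1/2)T₂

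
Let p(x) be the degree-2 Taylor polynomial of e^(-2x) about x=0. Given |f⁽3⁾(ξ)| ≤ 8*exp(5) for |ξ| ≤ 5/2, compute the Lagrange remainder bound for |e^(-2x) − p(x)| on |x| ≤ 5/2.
125*exp(5)/6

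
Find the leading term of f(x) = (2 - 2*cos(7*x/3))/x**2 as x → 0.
49/9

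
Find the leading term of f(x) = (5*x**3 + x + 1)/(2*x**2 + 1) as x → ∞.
5*x/2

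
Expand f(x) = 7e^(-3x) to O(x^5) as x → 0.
7 - 21*x + 63*x**2/2 - 63*x**3/2 + 189*x**4/8 + O(x**5)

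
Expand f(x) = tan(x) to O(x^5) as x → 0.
x + x**3/3 + O(x**5)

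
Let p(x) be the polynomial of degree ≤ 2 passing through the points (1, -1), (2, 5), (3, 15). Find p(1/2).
-5/2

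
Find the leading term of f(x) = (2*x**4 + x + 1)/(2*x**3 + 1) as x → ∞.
x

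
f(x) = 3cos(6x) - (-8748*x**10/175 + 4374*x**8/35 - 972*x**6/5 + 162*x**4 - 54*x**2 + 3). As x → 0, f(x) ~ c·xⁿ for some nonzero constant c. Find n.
12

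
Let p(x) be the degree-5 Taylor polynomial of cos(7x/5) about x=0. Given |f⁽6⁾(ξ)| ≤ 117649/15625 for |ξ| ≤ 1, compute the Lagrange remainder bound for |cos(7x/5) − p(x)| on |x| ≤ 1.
117649/11250000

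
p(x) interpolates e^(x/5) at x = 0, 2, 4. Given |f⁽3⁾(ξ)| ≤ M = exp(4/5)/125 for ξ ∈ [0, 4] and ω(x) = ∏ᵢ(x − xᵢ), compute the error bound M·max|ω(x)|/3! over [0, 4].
8*sqrt(3)*exp(4/5)/3375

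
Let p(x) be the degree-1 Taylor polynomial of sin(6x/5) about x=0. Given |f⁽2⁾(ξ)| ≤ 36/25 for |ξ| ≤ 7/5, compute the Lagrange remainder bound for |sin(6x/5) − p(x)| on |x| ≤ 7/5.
882/625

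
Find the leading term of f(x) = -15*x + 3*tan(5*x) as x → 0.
125*x**3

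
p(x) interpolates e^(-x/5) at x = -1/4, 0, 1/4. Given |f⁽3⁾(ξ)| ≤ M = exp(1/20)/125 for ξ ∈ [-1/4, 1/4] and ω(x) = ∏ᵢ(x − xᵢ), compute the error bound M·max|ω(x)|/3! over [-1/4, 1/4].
sqrt(3)*exp(1/20)/216000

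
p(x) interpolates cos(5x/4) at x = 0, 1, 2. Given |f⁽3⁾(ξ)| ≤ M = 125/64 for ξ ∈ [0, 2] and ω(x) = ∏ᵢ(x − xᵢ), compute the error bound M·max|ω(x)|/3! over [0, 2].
125*sqrt(3)/1728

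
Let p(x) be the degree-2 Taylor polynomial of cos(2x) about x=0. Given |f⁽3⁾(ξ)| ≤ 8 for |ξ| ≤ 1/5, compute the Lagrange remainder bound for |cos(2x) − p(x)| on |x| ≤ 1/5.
4/375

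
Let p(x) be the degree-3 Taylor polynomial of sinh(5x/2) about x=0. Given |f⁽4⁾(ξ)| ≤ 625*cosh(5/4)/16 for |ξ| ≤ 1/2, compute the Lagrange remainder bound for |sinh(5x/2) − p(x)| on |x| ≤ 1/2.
625*cosh(5/4)/6144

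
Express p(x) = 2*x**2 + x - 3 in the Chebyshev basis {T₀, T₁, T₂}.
(-2)T₀ + T₁ + T₂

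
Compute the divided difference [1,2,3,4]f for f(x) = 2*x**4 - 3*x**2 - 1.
20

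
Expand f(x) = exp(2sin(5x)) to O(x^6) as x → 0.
1 + 10*x + 50*x**2 + 125*x**3 - 14375*x**5/12 + O(x**6)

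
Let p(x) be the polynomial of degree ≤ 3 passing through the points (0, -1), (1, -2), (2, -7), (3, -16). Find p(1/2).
-1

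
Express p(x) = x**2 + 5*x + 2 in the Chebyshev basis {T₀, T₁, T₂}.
(5/2)T₀ + (5)T₁ + (1/2)T₂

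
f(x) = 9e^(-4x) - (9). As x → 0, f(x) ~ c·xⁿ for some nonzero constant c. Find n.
1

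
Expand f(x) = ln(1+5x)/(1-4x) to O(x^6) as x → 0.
5*x + 15*x**2/2 + 215*x**3/3 + 1565*x**4/12 + 3440*x**5/3 + O(x**6)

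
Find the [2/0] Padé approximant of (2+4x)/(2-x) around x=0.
5*x**2/4 + 5*x/2 + 1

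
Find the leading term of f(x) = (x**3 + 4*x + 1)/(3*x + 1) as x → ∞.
x**2/3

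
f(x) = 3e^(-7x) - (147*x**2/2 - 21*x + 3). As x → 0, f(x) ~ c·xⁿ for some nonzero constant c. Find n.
3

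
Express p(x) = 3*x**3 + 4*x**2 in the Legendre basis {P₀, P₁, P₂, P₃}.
(4/3)P₀ + (9/5)P₁ + (8/3)P₂ + (6/5)P₃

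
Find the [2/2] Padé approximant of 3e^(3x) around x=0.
(9*x**2/4 + 9*x/2 + 3)/(3*x**2/4 - 3*x/2 + 1)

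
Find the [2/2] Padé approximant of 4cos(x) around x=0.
(4 - 5*x**2/3)/(x**2/12 + 1)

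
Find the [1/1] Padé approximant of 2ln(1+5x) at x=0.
10*x/(5*x/2 + 1)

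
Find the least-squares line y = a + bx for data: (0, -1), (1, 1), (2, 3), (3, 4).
a = -4/5, b = 17/10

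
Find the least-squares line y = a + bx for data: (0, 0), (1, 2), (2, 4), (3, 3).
a = 3/5, b = 11/10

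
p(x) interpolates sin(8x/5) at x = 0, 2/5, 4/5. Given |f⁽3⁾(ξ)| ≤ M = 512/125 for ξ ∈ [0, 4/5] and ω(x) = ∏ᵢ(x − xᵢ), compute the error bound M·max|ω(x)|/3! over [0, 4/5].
4096*sqrt(3)/421875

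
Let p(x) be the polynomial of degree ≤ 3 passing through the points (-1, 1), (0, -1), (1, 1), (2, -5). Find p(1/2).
1/4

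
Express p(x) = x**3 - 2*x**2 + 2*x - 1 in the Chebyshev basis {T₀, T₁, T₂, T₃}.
(-2)T₀ + (11/4)T₁ - T₂ + (1/4)T₃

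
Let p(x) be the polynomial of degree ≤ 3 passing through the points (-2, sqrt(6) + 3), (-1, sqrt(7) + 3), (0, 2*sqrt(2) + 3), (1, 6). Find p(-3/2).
-5*sqrt(2)/8 + 5*sqrt(6)/16 + 15*sqrt(7)/16 + 51/16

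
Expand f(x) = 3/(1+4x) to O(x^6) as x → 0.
3 - 12*x + 48*x**2 - 192*x**3 + 768*x**4 - 3072*x**5 + O(x**6)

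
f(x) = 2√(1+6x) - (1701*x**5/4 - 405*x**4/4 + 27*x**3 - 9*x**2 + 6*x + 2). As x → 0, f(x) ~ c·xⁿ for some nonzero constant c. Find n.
6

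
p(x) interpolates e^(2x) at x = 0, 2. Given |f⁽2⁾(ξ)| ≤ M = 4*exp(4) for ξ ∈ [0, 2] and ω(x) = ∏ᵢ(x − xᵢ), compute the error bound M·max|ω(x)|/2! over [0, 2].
2*exp(4)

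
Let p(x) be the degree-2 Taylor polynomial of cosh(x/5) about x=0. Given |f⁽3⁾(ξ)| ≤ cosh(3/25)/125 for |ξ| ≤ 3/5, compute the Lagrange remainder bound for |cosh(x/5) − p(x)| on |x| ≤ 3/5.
9*cosh(3/25)/31250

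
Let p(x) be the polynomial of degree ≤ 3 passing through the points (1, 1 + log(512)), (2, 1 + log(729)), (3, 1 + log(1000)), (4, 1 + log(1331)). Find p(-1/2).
1 + log(5764607523034234880000000000000000000000000*11**(7/16)*2**(3/8)*3**(1/8)*5**(5/16)/146338258096183958787451128766993680429537)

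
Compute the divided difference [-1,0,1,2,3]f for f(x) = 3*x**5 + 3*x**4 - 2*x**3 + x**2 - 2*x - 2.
18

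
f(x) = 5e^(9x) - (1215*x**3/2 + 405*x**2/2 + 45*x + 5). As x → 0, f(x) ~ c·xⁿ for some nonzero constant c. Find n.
4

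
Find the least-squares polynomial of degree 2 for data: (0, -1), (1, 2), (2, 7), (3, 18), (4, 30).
-34/35 + (33/35)x + (12/7)x²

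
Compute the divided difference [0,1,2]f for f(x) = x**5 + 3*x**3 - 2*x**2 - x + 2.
22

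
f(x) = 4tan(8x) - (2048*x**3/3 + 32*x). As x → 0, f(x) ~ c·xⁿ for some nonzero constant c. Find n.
5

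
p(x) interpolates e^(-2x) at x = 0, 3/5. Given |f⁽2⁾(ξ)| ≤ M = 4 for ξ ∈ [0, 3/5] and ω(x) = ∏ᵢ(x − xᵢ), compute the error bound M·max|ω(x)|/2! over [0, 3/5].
9/50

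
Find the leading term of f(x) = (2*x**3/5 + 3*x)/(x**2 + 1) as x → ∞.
2*x/5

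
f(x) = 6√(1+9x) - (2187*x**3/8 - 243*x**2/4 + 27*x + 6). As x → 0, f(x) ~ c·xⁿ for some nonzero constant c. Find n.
4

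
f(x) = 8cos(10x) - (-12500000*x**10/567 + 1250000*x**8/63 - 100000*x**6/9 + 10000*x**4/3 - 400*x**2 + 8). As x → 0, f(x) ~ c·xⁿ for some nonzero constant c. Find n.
12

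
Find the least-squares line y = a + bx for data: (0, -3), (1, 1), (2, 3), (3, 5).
a = -12/5, b = 13/5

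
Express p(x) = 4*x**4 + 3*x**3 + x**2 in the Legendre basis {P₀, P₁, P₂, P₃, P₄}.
(17/15)P₀ + (9/5)P₁ + (62/21)P₂ + (6/5)P₃ + (32/35)P₄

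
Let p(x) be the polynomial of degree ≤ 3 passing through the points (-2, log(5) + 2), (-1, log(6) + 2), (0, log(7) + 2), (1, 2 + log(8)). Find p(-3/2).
log(2*2**(1/8)*3**(15/16)*5**(5/16)*7**(11/16)/7) + 2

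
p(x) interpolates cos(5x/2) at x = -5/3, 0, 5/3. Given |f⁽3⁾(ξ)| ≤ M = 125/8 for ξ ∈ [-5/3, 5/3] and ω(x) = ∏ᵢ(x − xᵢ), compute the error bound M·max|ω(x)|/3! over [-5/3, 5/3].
15625*sqrt(3)/5832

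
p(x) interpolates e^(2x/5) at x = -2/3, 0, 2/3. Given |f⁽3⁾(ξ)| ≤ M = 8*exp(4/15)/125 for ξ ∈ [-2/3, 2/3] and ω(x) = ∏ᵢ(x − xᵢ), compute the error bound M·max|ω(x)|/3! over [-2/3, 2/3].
64*sqrt(3)*exp(4/15)/91125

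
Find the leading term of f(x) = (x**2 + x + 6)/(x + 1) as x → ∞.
x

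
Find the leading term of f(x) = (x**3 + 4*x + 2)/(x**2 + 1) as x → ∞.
x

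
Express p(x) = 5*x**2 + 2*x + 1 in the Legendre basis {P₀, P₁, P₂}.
(8/3)P₀ + (2)P₁ + (10/3)P₂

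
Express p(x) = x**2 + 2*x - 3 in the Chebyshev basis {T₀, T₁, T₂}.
(-5/2)T₀ + (2)T₁ + (1/2)T₂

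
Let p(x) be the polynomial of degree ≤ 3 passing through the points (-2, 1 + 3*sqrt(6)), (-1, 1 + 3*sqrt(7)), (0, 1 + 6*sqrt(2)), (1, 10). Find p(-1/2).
-3*sqrt(6)/16 + 7/16 + 27*sqrt(7)/16 + 27*sqrt(2)/8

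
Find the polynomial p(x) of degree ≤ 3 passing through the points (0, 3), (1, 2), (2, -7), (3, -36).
-2*x**3 + 2*x**2 - x + 3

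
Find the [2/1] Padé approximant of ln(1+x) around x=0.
x*(x + 6)/(6*(2*x/3 + 1))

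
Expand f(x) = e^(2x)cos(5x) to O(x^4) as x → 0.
1 + 2*x - 21*x**2/2 - 71*x**3/3 + O(x**4)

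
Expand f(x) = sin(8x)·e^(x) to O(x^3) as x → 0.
8*x + 8*x**2 + O(x**3)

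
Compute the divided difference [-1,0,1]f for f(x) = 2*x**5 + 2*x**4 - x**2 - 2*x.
1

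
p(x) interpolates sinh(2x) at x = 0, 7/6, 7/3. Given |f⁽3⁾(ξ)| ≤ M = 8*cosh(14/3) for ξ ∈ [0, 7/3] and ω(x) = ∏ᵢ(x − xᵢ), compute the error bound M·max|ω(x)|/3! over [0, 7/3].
343*sqrt(3)*cosh(14/3)/729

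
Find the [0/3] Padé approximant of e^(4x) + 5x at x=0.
1/(-1787*x**3/3 + 73*x**2 - 9*x + 1)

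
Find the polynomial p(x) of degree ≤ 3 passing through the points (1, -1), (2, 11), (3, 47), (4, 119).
2*x**3 - 2*x - 1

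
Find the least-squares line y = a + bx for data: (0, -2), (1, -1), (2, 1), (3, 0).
a = -17/10, b = 4/5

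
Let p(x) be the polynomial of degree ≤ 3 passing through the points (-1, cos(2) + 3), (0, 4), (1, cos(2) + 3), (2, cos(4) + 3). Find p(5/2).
35*cos(4)/16 - 5*cos(2)/2 + 69/16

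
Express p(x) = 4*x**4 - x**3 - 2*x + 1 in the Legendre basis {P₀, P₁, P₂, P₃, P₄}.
(9/5)P₀ + (-13/5)P₁ + (16/7)P₂ + (-2/5)P₃ + (32/35)P₄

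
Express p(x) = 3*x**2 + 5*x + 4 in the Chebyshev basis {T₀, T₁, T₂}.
(11/2)T₀ + (5)T₁ + (3/2)T₂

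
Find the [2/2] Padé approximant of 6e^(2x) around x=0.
(2*x**2 + 6*x + 6)/(x**2/3 - x + 1)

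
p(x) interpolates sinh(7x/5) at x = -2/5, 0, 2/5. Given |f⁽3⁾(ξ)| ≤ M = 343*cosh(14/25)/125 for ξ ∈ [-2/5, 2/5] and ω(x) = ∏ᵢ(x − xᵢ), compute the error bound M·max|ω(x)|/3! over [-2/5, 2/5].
2744*sqrt(3)*cosh(14/25)/421875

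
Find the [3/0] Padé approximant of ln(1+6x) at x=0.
6*x*(12*x**2 - 3*x + 1)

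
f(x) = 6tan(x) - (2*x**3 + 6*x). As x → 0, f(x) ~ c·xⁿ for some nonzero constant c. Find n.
5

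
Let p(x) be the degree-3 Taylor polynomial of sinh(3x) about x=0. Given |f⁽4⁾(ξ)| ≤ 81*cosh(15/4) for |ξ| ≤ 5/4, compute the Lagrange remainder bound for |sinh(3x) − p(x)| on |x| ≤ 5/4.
16875*cosh(15/4)/2048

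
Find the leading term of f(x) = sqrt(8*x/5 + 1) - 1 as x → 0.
4*x/5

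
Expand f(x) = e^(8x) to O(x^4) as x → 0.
1 + 8*x + 32*x**2 + 256*x**3/3 + O(x**4)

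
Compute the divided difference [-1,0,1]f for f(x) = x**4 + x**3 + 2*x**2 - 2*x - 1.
3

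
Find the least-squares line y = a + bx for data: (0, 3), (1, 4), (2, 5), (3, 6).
a = 3, b = 1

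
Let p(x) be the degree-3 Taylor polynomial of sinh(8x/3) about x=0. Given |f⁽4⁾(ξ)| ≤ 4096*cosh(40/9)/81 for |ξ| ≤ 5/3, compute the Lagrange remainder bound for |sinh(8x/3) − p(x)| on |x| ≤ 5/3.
320000*cosh(40/9)/19683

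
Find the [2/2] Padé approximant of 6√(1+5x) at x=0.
(375*x**2/8 + 75*x/2 + 6)/(25*x**2/16 + 15*x/4 + 1)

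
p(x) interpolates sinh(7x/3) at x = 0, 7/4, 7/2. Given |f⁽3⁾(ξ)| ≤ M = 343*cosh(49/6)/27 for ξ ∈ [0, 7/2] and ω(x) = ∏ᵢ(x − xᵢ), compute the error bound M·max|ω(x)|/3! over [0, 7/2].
117649*sqrt(3)*cosh(49/6)/46656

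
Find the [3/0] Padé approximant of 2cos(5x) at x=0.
2 - 25*x**2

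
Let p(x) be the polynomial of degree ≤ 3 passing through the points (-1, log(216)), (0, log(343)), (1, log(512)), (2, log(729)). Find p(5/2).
log(182284263*2**(3/8)*50421**(3/16)/2097152)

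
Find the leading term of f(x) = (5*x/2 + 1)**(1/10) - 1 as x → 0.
x/4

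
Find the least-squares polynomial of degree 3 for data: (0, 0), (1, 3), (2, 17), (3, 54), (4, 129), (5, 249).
17/126 + (517/756)x + (-8/63)x² + (215/108)x³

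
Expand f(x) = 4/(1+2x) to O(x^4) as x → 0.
4 - 8*x + 16*x**2 - 32*x**3 + O(x**4)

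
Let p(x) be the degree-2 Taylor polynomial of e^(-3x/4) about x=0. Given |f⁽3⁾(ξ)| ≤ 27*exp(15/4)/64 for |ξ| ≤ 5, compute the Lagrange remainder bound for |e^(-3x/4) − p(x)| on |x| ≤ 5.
1125*exp(15/4)/128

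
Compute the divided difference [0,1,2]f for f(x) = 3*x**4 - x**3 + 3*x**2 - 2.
21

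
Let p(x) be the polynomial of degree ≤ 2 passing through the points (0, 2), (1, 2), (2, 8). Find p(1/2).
5/4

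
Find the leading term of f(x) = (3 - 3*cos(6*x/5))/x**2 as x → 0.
54/25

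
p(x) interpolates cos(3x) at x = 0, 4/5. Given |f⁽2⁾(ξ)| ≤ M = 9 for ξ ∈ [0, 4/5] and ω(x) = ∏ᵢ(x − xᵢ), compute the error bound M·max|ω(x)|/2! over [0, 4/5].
18/25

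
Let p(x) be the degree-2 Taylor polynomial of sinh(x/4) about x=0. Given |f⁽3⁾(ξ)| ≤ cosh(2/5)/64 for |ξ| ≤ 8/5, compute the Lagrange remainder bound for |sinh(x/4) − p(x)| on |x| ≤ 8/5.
4*cosh(2/5)/375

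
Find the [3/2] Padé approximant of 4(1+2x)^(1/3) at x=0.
(224*x**3/405 + 112*x**2/15 + 56*x/5 + 4)/(8*x**2/9 + 32*x/15 + 1)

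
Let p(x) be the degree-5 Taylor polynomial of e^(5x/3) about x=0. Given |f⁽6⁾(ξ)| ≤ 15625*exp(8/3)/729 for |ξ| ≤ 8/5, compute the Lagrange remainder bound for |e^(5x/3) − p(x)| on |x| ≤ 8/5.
16384*exp(8/3)/32805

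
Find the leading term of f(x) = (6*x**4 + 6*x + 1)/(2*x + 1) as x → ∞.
3*x**3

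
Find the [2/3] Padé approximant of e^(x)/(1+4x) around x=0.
(289*x**2/3380 + 426*x/845 + 1)/(3299*x**3/10140 - 6429*x**2/3380 + 2961*x/845 + 1)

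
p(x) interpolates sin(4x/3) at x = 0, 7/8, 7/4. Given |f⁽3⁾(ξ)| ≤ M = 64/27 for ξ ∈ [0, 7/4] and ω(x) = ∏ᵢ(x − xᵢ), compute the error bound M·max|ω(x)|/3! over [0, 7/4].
343*sqrt(3)/5832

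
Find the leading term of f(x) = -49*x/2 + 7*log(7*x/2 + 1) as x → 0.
-343*x**2/8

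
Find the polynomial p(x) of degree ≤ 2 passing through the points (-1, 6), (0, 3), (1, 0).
3 - 3*x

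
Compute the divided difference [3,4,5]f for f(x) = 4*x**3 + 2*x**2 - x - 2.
50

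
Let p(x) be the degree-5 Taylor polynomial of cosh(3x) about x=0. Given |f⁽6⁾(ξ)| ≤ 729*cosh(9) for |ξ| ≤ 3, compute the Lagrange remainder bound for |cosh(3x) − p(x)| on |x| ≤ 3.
59049*cosh(9)/80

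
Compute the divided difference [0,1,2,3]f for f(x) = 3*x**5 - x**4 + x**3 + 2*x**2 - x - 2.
70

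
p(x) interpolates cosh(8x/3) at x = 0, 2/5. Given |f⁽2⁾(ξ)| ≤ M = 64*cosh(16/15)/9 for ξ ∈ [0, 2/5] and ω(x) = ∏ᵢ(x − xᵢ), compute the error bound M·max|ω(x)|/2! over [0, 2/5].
32*cosh(16/15)/225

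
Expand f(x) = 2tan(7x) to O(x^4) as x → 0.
14*x + 686*x**3/3 + O(x**4)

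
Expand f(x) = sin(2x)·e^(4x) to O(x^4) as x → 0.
2*x + 8*x**2 + 44*x**3/3 + O(x**4)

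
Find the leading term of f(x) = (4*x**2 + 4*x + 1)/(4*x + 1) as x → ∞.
x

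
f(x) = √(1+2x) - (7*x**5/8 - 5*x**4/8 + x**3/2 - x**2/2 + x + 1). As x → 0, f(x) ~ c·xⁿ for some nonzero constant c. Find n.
6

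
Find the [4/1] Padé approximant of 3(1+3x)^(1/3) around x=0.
(x**4 - 8*x**3/5 + 18*x**2/5 + 48*x/5 + 3)/(11*x/5 + 1)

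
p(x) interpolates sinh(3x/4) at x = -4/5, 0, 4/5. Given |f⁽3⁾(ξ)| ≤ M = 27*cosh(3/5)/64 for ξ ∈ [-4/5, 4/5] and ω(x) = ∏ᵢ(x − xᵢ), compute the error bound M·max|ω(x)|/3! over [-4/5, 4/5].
sqrt(3)*cosh(3/5)/125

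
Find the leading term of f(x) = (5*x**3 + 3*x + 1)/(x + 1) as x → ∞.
5*x**2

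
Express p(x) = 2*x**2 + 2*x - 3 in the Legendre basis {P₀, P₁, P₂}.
(-7/3)P₀ + (2)P₁ + (4/3)P₂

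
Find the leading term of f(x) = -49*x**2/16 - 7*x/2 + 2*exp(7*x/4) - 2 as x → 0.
343*x**3/192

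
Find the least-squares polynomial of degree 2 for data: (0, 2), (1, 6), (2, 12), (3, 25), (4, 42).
81/35 + (33/70)x + (33/14)x²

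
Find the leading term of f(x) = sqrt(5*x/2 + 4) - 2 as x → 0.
5*x/8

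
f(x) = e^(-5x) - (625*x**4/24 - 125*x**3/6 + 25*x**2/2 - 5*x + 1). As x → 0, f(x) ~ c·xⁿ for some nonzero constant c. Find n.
5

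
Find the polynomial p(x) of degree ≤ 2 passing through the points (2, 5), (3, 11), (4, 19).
x**2 + x - 1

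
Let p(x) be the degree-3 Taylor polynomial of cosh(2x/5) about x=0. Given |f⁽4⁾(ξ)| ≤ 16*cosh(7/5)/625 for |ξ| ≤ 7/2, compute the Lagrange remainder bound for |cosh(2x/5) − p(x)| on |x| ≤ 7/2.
2401*cosh(7/5)/15000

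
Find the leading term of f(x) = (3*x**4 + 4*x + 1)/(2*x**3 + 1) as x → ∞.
3*x/2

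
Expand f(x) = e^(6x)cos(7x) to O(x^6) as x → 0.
1 + 6*x - 13*x**2/2 - 111*x**3 - 6887*x**4/24 - 4339*x**5/20 + O(x**6)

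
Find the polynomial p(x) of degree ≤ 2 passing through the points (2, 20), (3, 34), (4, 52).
2*x**2 + 4*x + 4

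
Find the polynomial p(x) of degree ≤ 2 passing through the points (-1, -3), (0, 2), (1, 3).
-2*x**2 + 3*x + 2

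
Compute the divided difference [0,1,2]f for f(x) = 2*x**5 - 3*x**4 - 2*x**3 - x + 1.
3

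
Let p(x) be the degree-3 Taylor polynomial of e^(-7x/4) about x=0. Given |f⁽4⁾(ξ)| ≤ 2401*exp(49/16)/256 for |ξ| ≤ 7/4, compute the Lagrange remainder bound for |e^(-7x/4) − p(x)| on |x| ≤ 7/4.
5764801*exp(49/16)/1572864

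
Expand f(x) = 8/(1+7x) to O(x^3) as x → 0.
8 - 56*x + 392*x**2 + O(x**3)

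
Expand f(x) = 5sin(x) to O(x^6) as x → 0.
5*x - 5*x**3/6 + x**5/24 + O(x**6)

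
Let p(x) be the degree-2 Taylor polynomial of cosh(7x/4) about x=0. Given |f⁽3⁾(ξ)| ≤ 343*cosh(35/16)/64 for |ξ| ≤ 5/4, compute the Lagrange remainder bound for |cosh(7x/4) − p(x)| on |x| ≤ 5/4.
42875*cosh(35/16)/24576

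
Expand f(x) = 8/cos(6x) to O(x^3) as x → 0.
8 + 144*x**2 + O(x**3)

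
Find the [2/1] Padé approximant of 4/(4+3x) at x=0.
1/(3*x/4 + 1)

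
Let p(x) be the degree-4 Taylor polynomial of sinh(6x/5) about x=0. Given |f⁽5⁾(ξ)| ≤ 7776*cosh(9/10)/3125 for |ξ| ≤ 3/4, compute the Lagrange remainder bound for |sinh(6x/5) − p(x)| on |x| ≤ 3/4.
19683*cosh(9/10)/4000000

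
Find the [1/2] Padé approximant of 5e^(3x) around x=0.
(5*x + 5)/(3*x**2/2 - 2*x + 1)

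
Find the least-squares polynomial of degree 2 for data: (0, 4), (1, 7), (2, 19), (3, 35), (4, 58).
129/35 + (36/35)x + (22/7)x²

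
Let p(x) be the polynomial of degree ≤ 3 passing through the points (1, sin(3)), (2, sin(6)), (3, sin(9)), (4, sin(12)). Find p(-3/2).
231*sin(3)/16 - 105*sin(12)/16 - 495*sin(6)/16 + 385*sin(9)/16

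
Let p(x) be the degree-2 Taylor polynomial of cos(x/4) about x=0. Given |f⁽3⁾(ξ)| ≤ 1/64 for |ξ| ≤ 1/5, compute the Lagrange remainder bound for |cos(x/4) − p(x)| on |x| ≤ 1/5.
1/48000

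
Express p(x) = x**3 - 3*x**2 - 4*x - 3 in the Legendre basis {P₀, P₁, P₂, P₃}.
(-4)P₀ + (-17/5)P₁ + (-2)P₂ + (2/5)P₃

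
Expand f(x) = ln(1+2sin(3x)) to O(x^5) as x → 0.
6*x - 18*x**2 + 63*x**3 - 270*x**4 + O(x**5)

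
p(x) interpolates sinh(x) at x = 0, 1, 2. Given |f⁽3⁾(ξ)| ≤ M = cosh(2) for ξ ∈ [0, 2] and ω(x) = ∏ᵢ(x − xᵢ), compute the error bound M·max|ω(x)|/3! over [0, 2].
sqrt(3)*cosh(2)/27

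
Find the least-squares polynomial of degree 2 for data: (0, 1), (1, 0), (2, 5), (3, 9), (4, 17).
22/35 + (-53/70)x + (17/14)x²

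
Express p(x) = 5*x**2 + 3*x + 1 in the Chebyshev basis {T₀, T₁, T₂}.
(7/2)T₀ + (3)T₁ + (5/2)T₂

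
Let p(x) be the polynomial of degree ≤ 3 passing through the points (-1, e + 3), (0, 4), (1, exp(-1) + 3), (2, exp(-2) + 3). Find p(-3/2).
(-5 + 21*e + (13 + 35*e)*exp(2))*exp(-2)/16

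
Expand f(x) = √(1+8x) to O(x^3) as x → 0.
1 + 4*x - 8*x**2 + O(x**3)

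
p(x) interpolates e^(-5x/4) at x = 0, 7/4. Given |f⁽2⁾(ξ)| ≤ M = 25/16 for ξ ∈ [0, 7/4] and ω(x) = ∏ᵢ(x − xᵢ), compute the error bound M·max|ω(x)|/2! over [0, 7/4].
1225/2048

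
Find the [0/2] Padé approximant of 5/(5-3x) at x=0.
1/(1 - 3*x/5)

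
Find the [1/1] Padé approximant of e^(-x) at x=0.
(1 - x/2)/(x/2 + 1)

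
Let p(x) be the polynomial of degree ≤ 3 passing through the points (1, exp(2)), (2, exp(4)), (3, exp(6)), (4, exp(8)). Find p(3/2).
(-5*exp(4) + 5 + 15*exp(2) + exp(6))*exp(2)/16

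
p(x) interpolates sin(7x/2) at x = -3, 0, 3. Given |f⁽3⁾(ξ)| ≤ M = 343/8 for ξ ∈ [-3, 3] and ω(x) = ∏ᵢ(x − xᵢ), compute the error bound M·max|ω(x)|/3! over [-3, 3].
343*sqrt(3)/8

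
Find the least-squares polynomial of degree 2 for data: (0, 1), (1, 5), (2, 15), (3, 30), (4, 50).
31/35 + (121/70)x + (37/14)x²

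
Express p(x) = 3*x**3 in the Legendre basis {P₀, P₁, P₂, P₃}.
(9/5)P₁ + (6/5)P₃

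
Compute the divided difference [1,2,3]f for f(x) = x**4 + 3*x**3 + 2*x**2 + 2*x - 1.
45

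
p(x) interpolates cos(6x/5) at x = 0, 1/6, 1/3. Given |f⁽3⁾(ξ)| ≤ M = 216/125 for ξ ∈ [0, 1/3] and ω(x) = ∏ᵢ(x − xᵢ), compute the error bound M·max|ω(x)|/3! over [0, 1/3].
sqrt(3)/3375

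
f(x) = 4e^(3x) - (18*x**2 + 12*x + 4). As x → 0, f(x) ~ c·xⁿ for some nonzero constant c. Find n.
3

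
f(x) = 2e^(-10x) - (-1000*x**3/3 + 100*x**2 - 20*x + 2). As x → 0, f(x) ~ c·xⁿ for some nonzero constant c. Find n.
4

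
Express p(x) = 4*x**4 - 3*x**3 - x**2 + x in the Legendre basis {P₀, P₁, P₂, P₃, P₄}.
(7/15)P₀ + (-4/5)P₁ + (34/21)P₂ + (-6/5)P₃ + (32/35)P₄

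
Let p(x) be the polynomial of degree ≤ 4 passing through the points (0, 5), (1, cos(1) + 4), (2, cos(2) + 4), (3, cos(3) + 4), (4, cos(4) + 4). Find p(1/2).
7*cos(3)/32 - 5*cos(4)/128 - 35*cos(2)/64 + 35*cos(1)/32 + 547/128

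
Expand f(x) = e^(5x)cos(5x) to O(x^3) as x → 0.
1 + 5*x + O(x**3)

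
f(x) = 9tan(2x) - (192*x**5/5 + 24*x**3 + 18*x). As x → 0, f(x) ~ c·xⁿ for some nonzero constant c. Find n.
7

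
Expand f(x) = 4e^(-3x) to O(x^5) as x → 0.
4 - 12*x + 18*x**2 - 18*x**3 + 27*x**4/2 + O(x**5)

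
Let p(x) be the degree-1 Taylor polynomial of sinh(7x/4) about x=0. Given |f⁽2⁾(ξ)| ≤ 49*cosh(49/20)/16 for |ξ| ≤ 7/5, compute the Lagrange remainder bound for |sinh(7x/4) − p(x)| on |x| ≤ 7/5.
2401*cosh(49/20)/800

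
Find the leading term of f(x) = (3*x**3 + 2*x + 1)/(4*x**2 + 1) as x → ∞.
3*x/4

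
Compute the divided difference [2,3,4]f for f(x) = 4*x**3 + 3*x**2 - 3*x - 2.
39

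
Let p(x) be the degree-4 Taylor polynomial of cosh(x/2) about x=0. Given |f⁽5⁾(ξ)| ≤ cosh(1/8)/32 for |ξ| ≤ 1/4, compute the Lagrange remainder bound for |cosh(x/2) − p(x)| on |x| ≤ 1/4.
cosh(1/8)/3932160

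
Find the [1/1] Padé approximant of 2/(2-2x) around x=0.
1/(1 - x)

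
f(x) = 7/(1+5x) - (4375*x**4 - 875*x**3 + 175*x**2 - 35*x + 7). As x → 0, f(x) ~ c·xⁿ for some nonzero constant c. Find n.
5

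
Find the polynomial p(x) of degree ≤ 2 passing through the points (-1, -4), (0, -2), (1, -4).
-2*x**2 - 2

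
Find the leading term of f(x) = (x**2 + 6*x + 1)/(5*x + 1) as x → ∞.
x/5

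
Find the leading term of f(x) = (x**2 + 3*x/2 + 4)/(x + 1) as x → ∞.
x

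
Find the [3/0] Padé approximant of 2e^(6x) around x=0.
72*x**3 + 36*x**2 + 12*x + 2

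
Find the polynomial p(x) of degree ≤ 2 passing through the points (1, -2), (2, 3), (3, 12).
2*x**2 - x - 3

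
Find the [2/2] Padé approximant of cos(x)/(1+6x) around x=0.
(-427*x**2/852 + x/71 + 1)/(x**2/12 + 427*x/71 + 1)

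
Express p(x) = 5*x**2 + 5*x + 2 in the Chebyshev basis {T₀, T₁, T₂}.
(9/2)T₀ + (5)T₁ + (5/2)T₂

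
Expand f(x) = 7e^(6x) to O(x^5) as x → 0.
7 + 42*x + 126*x**2 + 252*x**3 + 378*x**4 + O(x**5)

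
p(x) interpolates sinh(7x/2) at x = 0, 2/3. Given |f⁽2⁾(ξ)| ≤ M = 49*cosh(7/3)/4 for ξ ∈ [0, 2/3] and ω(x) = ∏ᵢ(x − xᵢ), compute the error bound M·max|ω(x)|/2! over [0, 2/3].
49*cosh(7/3)/72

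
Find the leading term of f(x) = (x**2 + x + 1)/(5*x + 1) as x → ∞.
x/5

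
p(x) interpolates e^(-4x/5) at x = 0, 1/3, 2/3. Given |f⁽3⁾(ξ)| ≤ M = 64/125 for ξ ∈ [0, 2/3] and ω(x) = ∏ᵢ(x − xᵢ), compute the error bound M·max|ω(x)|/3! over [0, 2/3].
64*sqrt(3)/91125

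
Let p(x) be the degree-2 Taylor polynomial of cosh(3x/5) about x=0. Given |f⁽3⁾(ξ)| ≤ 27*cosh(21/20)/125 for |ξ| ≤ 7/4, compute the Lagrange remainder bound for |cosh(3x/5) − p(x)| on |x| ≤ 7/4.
3087*cosh(21/20)/16000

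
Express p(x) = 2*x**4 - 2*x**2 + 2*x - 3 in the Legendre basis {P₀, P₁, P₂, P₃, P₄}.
(-49/15)P₀ + (2)P₁ + (-4/21)P₂ + (16/35)P₄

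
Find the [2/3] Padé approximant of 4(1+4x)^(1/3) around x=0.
(224*x**2/9 + 64*x/3 + 4)/(-32*x**3/81 + 8*x**2/3 + 4*x + 1)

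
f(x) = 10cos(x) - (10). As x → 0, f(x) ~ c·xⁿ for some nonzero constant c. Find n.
2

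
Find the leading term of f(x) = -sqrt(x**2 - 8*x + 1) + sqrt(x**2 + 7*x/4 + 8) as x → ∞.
39/8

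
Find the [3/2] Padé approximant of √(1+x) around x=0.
(x**3/32 + 9*x**2/16 + 3*x/2 + 1)/(3*x**2/16 + x + 1)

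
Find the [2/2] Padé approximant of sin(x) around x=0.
x/(x**2/6 + 1)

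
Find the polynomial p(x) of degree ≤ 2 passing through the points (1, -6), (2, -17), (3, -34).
-3*x**2 - 2*x - 1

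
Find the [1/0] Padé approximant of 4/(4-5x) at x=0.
5*x/4 + 1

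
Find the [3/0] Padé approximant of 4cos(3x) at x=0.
4 - 18*x**2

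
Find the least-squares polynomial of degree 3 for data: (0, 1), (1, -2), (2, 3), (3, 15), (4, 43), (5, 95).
40/63 + (-296/189)x + (-221/252)x² + (107/108)x³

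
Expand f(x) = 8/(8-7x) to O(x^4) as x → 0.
1 + 7*x/8 + 49*x**2/64 + 343*x**3/512 + O(x**4)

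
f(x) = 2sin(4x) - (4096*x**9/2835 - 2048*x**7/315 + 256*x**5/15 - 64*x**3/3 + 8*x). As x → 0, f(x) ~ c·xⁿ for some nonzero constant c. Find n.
11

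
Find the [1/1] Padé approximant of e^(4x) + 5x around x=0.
(73*x/9 + 1)/(1 - 8*x/9)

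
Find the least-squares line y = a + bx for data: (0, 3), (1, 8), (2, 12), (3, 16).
a = 33/10, b = 43/10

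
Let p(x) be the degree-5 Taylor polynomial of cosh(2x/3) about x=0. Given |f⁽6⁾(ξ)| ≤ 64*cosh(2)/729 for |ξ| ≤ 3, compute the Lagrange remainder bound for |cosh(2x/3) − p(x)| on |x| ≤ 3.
4*cosh(2)/45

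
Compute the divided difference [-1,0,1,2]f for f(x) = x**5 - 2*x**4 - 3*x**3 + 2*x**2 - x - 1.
-2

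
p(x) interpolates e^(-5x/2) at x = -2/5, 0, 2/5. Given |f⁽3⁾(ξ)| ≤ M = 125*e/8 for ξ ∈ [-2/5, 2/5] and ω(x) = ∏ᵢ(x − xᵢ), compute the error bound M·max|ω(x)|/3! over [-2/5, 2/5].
sqrt(3)*e/27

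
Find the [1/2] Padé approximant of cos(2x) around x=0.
1/(2*x**2 + 1)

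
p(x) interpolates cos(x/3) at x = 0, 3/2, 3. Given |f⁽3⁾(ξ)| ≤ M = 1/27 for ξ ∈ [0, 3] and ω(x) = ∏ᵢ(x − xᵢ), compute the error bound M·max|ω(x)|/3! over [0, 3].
sqrt(3)/216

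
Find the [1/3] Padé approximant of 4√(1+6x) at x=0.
(21*x + 4)/(27*x**3/8 - 9*x**2/4 + 9*x/4 + 1)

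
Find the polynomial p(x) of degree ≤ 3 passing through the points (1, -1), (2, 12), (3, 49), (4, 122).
2*x**3 - x - 2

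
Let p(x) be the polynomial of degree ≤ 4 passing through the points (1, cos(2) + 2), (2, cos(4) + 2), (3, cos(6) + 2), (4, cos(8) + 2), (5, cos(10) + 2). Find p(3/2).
35*cos(4)/32 - 35*cos(6)/64 + 35*cos(2)/128 + 7*cos(8)/32 - 5*cos(10)/128 + 2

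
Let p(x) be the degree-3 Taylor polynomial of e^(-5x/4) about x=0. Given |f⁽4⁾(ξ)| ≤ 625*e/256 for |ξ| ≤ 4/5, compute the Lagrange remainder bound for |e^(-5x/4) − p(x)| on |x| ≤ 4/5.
e/24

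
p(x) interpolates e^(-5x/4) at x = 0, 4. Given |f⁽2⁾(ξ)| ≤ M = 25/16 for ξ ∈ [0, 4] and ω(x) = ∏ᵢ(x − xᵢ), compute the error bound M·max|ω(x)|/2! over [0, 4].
25/8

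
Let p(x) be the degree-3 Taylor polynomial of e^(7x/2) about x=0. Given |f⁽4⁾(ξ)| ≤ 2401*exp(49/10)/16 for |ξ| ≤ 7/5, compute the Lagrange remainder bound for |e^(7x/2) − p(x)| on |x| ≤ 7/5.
5764801*exp(49/10)/240000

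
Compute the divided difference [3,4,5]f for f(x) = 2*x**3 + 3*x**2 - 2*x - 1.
27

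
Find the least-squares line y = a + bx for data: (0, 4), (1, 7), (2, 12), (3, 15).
a = 19/5, b = 19/5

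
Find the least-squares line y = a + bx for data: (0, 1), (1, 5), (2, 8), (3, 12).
a = 11/10, b = 18/5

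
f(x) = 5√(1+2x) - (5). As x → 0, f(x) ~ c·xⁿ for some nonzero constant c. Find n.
1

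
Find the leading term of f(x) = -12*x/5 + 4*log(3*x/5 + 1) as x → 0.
-18*x**2/25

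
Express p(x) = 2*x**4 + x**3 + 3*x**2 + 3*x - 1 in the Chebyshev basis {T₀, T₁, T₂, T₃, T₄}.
(5/4)T₀ + (15/4)T₁ + (5/2)T₂ + (1/4)T₃ + (1/4)T₄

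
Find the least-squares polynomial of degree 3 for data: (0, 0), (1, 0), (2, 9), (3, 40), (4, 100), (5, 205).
-1/21 + (-107/126)x + (-79/84)x² + (67/36)x³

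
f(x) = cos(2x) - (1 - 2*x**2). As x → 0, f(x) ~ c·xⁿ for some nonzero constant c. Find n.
4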